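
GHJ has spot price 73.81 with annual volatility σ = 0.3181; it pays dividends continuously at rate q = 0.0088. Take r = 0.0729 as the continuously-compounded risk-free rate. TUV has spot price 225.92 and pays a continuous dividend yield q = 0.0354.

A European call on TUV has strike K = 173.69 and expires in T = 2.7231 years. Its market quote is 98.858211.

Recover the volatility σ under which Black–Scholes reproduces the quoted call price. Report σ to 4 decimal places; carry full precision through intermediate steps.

At σ = 0.5734 the Black–Scholes value reproduces the quote:
σ√T = 0.5734·√2.7231 = 0.946214
d₁ = (ln(S/K) + (r−q+σ²/2)T) / (σ√T) = (ln(225.92/173.69) + (0.0729−0.0354+0.5734²/2)·2.7231) / 0.946214 = (0.262909 + 0.549777) / 0.946214 = 0.858881
d₂ = d₁ − σ√T = 0.858881 − 0.946214 = -0.087333
e^{−rT} = 0.819948
e^{−qT} = 0.908103
N(d₁) = 0.804797,  N(d₂) = 0.465203
V = S·e^{−qT}·N(d₁) − K·e^{−rT}·N(d₂) = 165.111009 − 66.252798 = 98.858211 (the quoted price), and the Black–Scholes price is strictly increasing in σ, so σ is unique

sigma = 0.5734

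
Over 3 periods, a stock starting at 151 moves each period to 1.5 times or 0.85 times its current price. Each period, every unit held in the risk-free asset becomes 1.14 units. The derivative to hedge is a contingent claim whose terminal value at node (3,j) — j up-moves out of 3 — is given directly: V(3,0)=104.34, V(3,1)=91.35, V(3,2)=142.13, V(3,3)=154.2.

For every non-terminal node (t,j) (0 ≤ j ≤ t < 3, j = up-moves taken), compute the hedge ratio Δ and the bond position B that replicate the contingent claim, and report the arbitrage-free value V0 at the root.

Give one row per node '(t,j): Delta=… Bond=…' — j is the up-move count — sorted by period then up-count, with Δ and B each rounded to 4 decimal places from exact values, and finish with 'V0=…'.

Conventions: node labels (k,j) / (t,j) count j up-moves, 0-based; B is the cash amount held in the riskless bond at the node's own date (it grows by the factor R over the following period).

The replicating-portfolio and risk-neutral prices coincide; use p* = (1.14−0.85)/(1.5−0.85) = 0.4462 for the latter.
At maturity the claim pays: V(3,0)=104.3400, V(3,1)=91.3500, V(3,2)=142.1300, V(3,3)=154.2000
  t=2,j=0: stock 109.0975 → up 163.6462 (V=91.3500), down 92.7329 (V=104.3400). Price 86.4425; hedge Δ=-0.1832, bond B=106.4271.
  t=2,j=1: stock 192.5250 → up 288.7875 (V=142.1300), down 163.6463 (V=91.3500). Price 100.0050; hedge Δ=0.4058, bond B=21.8819.
  t=2,j=2: stock 339.7500 → up 509.6250 (V=154.2000), down 288.7875 (V=142.1300). Price 129.3992; hedge Δ=0.0547, bond B=110.8300.
  t=1,j=0: stock 128.3500 → up 192.5250 (V=100.0050), down 109.0975 (V=86.4425). Price 81.1346; hedge Δ=0.1626, bond B=60.2693.
  t=1,j=1: stock 226.5000 → up 339.7500 (V=129.3992), down 192.5250 (V=100.0050). Price 99.2275; hedge Δ=0.1997, bond B=54.0056.
  t=0,j=0: stock 151.0000 → up 226.5000 (V=99.2275), down 128.3500 (V=81.1346). Price 78.2516; hedge Δ=0.1843, bond B=50.4164.
As a check, the time-0 holding Δ(0,0)·S0 + B(0,0) comes to 78.2516 — exactly V0.

(0,0): Delta=0.1843 Bond=50.4164
(1,0): Delta=0.1626 Bond=60.2693
(1,1): Delta=0.1997 Bond=54.0056
(2,0): Delta=-0.1832 Bond=106.4271
(2,1): Delta=0.4058 Bond=21.8819
(2,2): Delta=0.0547 Bond=110.8300
V0=78.2516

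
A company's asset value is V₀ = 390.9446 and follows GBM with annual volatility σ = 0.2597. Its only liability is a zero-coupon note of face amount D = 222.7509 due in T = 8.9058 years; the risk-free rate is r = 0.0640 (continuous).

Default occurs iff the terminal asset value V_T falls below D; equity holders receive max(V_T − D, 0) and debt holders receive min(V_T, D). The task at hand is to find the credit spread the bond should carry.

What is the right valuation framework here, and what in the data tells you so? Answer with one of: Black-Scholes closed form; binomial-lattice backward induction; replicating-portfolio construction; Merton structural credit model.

Key observation: the question is about default risk generated by asset-value dynamics against a debt face of 222.7509 — the structural framework prices exactly that.

framework: Merton structural credit model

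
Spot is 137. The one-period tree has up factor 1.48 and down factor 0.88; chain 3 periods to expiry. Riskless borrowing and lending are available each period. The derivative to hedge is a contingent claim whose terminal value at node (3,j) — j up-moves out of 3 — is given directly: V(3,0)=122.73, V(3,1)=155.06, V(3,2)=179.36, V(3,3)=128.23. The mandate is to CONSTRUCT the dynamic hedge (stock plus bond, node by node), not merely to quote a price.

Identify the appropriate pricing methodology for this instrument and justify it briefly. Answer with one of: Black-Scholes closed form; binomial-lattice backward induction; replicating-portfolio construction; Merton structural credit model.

framework: replicating-portfolio construction

Key observation: the mandate to exhibit the hedge at every date and state singles out the replicating-portfolio construction on the 3-period tree with factors 1.48 and 0.88 from 137.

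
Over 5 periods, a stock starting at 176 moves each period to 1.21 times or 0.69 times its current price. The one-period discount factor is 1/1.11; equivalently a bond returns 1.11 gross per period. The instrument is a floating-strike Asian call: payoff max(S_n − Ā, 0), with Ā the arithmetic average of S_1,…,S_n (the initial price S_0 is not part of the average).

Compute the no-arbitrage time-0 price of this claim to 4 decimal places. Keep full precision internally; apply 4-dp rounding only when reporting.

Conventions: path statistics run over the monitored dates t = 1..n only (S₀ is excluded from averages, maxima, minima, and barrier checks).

With p* = (R−d)/(u−d) = 0.8077, sum probability × payoff across the paths and divide by R^5.
Enumerate all 2^5 = 32 price paths (U = up ×1.21, D = down ×0.69); each path with k up-moves has probability p*^k·(1−p*)^(5−k).
DDDDD: Ā=66.0945, payoff=0.0000, prob=0.000263
UDDDD: Ā=115.9048, payoff=0.0000, prob=0.001105
DUDDD: Ā=97.6008, payoff=0.0000, prob=0.001105
UUDDD: Ā=171.1550, payoff=0.0000, prob=0.004640
DDUDD: Ā=84.9710, payoff=0.0000, prob=0.001105
UDUDD: Ā=149.0071, payoff=0.0000, prob=0.004640
DUUDD: Ā=130.7031, payoff=0.0000, prob=0.004640
UUUDD: Ā=229.2040, payoff=0.0000, prob=0.019486
DDDUD: Ā=76.2565, payoff=0.0000, prob=0.001105
UDDUD: Ā=133.7251, payoff=0.0000, prob=0.004640
DUDUD: Ā=115.4211, payoff=0.0000, prob=0.004640
UUDUD: Ā=202.4051, payoff=0.0000, prob=0.019486
DDUUD: Ā=102.7914, payoff=0.0000, prob=0.004640
UDUUD: Ā=180.2573, payoff=0.0000, prob=0.019486
DUUUD: Ā=161.9533, payoff=0.0000, prob=0.019486
UUUUD: Ā=284.0051, payoff=0.0000, prob=0.081843
DDDDU: Ā=70.2434, payoff=0.0000, prob=0.001105
UDDDU: Ā=123.1805, payoff=0.0000, prob=0.004640
DUDDU: Ā=104.8765, payoff=0.0000, prob=0.004640
UUDDU: Ā=183.9139, payoff=0.0000, prob=0.019486
DDUDU: Ā=92.2468, payoff=0.0000, prob=0.004640
UDUDU: Ā=161.7661, payoff=0.0000, prob=0.019486
DUUDU: Ā=143.4621, payoff=4.9834, prob=0.019486
UUUDU: Ā=251.5784, payoff=8.7390, prob=0.081843
DDDUU: Ā=83.5322, payoff=1.1185, prob=0.004640
UDDUU: Ā=146.4841, payoff=1.9614, prob=0.019486
DUDUU: Ā=128.1801, payoff=20.2654, prob=0.019486
UUDUU: Ā=224.7795, payoff=35.5379, prob=0.081843
DDUUU: Ā=115.5503, payoff=32.8952, prob=0.019486
UDUUU: Ā=202.6317, payoff=57.6857, prob=0.081843
DUUUU: Ā=184.3277, payoff=75.9897, prob=0.081843
UUUUU: Ā=323.2413, payoff=133.2573, prob=0.343740
Price = Σ prob·payoff / R^5 = 61.546386 / 1.685058 = 36.5248

price = 36.5248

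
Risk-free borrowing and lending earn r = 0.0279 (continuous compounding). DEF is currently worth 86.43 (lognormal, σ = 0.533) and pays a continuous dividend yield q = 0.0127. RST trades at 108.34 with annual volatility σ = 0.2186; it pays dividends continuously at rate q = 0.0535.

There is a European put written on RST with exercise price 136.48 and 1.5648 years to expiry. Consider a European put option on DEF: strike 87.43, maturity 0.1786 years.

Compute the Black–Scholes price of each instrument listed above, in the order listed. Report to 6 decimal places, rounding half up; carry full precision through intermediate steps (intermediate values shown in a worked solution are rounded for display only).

[RST put K=136.48]
σ√T = 0.2186·√1.5648 = 0.273451
d₁ = (ln(S/K) + (r−q+σ²/2)T) / (σ√T) = (ln(108.34/136.48) + (0.0279−0.0535+0.2186²/2)·1.5648) / 0.273451 = (-0.230904 − 0.002671) / 0.273451 = -0.854174
d₂ = d₁ − σ√T = -0.854174 − 0.273451 = -1.127625
e^{−rT} = 0.957281
e^{−qT} = 0.919692
N(−d₁) = 0.803496,  N(−d₂) = 0.870261
price = K·e^{−rT}·N(−d₂) − S·e^{−qT}·N(−d₁) = 113.699375 − 80.059830 = 33.639545
[DEF put K=87.43]
σ√T = 0.533·√0.1786 = 0.225252
d₁ = (ln(S/K) + (r−q+σ²/2)T) / (σ√T) = (ln(86.43/87.43) + (0.0279−0.0127+0.533²/2)·0.1786) / 0.225252 = (-0.011504 + 0.028084) / 0.225252 = 0.073608
d₂ = d₁ − σ√T = 0.073608 − 0.225252 = -0.151644
e^{−rT} = 0.995029
e^{−qT} = 0.997734
N(−d₁) = 0.470661,  N(−d₂) = 0.560266
price = K·e^{−rT}·N(−d₂) − S·e^{−qT}·N(−d₁) = 48.740592 − 40.587092 = 8.153499

price(RST put K=136.48) = 33.639545
price(DEF put K=87.43) = 8.153499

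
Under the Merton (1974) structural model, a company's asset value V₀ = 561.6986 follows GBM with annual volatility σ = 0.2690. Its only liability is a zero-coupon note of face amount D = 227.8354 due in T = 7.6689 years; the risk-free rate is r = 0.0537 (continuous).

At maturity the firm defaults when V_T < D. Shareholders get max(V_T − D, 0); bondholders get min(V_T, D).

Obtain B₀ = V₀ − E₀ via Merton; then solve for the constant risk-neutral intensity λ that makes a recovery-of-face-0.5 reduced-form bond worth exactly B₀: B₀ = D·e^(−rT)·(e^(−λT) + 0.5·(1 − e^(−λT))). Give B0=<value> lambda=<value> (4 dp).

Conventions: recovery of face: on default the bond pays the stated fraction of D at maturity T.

Equity is a call on the firm's assets struck at D = 227.8354:
d₁ = [ln(V₀/D) + (r + σ²/2)T] / (σ√T)
   = [ln(561.6986/227.8354) + (0.0537 + 0.5·0.2690²)·7.6689] / (0.2690·√7.6689)
   = [0.902342 + 0.689285] / 0.744936 = 2.136596
d₂ = d₁ − σ√T = 2.136596 − 0.744936 = 1.391660
N(d₁) = 0.983685,  N(d₂) = 0.917987,  e^(−rT) = 0.662444
E₀ = V₀·N(d₁) − D·e^(−rT)·N(d₂)
   = 561.6986·0.983685 − 227.8354·0.662444·0.917987 = 413.984166
B₀ = V₀ − E₀ = 561.6986 − 413.984166 = 147.714434
e^(−λT) = (B₀·e^(rT)/D − 0.5)/(1 − 0.5) = (147.7144·1.509563/227.8354 − 0.5)/0.5 = 0.95741427
λ = −ln(0.95741427)/7.6689 = 0.005675

B0=147.7144 lambda=0.0057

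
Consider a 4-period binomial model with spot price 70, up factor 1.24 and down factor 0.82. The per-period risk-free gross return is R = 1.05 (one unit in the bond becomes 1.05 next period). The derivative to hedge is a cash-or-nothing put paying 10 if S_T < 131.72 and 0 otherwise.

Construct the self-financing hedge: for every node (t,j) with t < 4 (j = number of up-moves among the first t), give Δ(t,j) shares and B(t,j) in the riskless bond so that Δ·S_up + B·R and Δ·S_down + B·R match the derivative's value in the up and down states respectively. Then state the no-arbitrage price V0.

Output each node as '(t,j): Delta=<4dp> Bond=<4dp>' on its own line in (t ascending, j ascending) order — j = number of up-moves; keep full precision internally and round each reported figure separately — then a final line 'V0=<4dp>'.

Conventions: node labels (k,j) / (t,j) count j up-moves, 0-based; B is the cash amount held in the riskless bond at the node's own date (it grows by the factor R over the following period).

The replicating-portfolio and risk-neutral prices coincide; use p* = (1.05−0.82)/(1.24−0.82) = 0.5476 for the latter.
Terminal payoffs: V(4,0)=10.0000, V(4,1)=10.0000, V(4,2)=10.0000, V(4,3)=10.0000, V(4,4)=0.0000
Node (3,0) S=38.5958: V=(p*·10.0000+(1−p*)·10.0000)/1.05=9.5238; Δ=(10.0000−10.0000)/(47.8587−31.6485)=0.0000; B=V−Δ·S=9.5238
Node (3,1) S=58.3643: V=(p*·10.0000+(1−p*)·10.0000)/1.05=9.5238; Δ=(10.0000−10.0000)/(72.3718−47.8587)=0.0000; B=V−Δ·S=9.5238
Node (3,2) S=88.2582: V=(p*·10.0000+(1−p*)·10.0000)/1.05=9.5238; Δ=(10.0000−10.0000)/(109.4402−72.3718)=0.0000; B=V−Δ·S=9.5238
Node (3,3) S=133.4637: V=(p*·0.0000+(1−p*)·10.0000)/1.05=4.3084; Δ=(0.0000−10.0000)/(165.4950−109.4402)=-0.1784; B=V−Δ·S=28.1179
Node (2,0) S=47.0680: V=(p*·9.5238+(1−p*)·9.5238)/1.05=9.0703; Δ=(9.5238−9.5238)/(58.3643−38.5958)=0.0000; B=V−Δ·S=9.0703
Node (2,1) S=71.1760: V=(p*·9.5238+(1−p*)·9.5238)/1.05=9.0703; Δ=(9.5238−9.5238)/(88.2582−58.3643)=0.0000; B=V−Δ·S=9.0703
Node (2,2) S=107.6320: V=(p*·4.3084+(1−p*)·9.5238)/1.05=6.3502; Δ=(4.3084−9.5238)/(133.4637−88.2582)=-0.1154; B=V−Δ·S=18.7679
Node (1,0) S=57.4000: V=(p*·9.0703+(1−p*)·9.0703)/1.05=8.6384; Δ=(9.0703−9.0703)/(71.1760−47.0680)=0.0000; B=V−Δ·S=8.6384
Node (1,1) S=86.8000: V=(p*·6.3502+(1−p*)·9.0703)/1.05=7.2198; Δ=(6.3502−9.0703)/(107.6320−71.1760)=-0.0746; B=V−Δ·S=13.6961
Node (0,0) S=70.0000: V=(p*·7.2198+(1−p*)·8.6384)/1.05=7.4872; Δ=(7.2198−8.6384)/(86.8000−57.4000)=-0.0483; B=V−Δ·S=10.8648
Sanity check at the root: Δ(0,0)·S0 + B(0,0) reproduces V0 = 7.4872.

(0,0): Delta=-0.0483 Bond=10.8648
(1,0): Delta=0.0000 Bond=8.6384
(1,1): Delta=-0.0746 Bond=13.6961
(2,0): Delta=0.0000 Bond=9.0703
(2,1): Delta=0.0000 Bond=9.0703
(2,2): Delta=-0.1154 Bond=18.7679
(3,0): Delta=0.0000 Bond=9.5238
(3,1): Delta=0.0000 Bond=9.5238
(3,2): Delta=0.0000 Bond=9.5238
(3,3): Delta=-0.1784 Bond=28.1179
V0=7.4872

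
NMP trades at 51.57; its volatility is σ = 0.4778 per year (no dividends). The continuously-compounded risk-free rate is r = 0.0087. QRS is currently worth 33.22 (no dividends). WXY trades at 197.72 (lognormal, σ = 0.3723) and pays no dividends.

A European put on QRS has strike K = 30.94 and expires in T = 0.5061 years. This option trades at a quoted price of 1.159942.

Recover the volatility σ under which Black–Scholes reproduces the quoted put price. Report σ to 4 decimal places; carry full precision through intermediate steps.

sigma = 0.2377

At σ = 0.2377 the Black–Scholes value reproduces the quote:
σ√T = 0.2377·√0.5061 = 0.169101
d₁ = (ln(S/K) + (r+σ²/2)T) / (σ√T) = (ln(33.22/30.94) + (0.0087+0.2377²/2)·0.5061) / 0.169101 = (0.071102 + 0.018701) / 0.169101 = 0.531060
d₂ = d₁ − σ√T = 0.531060 − 0.169101 = 0.361958
e^{−rT} = 0.995607
N(−d₁) = 0.297689,  N(−d₂) = 0.358692
V = K·e^{−rT}·N(−d₂) − S·N(−d₁) = 11.049160 − 9.889218 = 1.159942 (the observed quote) — the price is monotone increasing in volatility, hence this σ is the only solution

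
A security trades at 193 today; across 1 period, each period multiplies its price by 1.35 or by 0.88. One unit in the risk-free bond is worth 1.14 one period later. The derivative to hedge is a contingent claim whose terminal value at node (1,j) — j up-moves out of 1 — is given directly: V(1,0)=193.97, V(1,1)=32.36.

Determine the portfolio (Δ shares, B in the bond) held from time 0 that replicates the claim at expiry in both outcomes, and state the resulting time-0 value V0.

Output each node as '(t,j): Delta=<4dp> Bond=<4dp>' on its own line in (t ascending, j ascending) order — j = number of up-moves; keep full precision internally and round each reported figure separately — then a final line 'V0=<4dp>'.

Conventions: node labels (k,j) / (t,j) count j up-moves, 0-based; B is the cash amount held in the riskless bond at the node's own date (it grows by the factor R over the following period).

(0,0): Delta=-1.7816 Bond=435.5780
V0=91.7270

The replicating-portfolio and risk-neutral prices coincide; use p* = (1.14−0.88)/(1.35−0.88) = 0.5532 for the latter.
Terminal payoffs: V(1,0)=193.9700, V(1,1)=32.3600
Node (0,0) S=193.0000: V=(p*·32.3600+(1−p*)·193.9700)/1.14=91.7270; Δ=(32.3600−193.9700)/(260.5500−169.8400)=-1.7816; B=V−Δ·S=435.5780
Check: Δ(0,0)·S0 + B(0,0) = 91.7270 = V0.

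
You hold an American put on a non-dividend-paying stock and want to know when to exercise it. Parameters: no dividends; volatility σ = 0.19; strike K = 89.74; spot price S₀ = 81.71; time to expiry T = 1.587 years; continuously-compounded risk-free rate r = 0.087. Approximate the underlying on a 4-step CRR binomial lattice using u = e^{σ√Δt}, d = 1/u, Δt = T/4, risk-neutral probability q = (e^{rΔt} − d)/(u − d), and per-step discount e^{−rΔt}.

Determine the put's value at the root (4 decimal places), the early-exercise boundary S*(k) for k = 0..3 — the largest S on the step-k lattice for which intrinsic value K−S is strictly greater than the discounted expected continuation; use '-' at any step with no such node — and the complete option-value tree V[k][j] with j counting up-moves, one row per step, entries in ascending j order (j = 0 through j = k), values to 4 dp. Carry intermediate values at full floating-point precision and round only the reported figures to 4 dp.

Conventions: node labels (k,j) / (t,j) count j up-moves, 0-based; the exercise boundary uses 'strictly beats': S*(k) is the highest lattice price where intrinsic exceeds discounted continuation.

params: Δt=0.39675 u=1.12713 d=0.88721 q=0.61649 e^(-rΔt)=0.96607
t_4 payoffs: 39.1139 25.4232 8.0300 0.0000 0.0000
t_3: node(3,0) S=57.0623 payoff=32.6777 vs cont=29.6329 → 32.6777 [stop]  node(3,1) S=72.4937 payoff=17.2463 vs cont=14.2016 → 17.2463 [stop]  node(3,2) S=92.0981 payoff=0.0000 vs cont=2.9751 → 2.9751 [wait]  node(3,3) S=117.0040 payoff=0.0000 vs cont=0.0000 → 0.0000 [wait]  ⇒ S*(3)=72.4937
t_2: node(2,0) S=64.3168 payoff=25.4232 vs cont=22.3784 → 25.4232 [stop]  node(2,1) S=81.7100 payoff=8.0300 vs cont=8.1616 → 8.1616 [wait]  node(2,2) S=103.8068 payoff=0.0000 vs cont=1.1022 → 1.1022 [wait]  ⇒ S*(2)=64.3168
t_1: node(1,0) S=72.4937 payoff=17.2463 vs cont=14.2800 → 17.2463 [stop]  node(1,1) S=92.0981 payoff=0.0000 vs cont=3.6803 → 3.6803 [wait]  ⇒ S*(1)=72.4937
t_0: node(0,0) S=81.7100 payoff=8.0300 vs cont=8.5816 → 8.5816 [wait]  ⇒ S*(0)=-

price = 8.5816
boundary = - 72.4937 64.3168 72.4937
tree:
8.5816
17.2463 3.6803
25.4232 8.1616 1.1022
32.6777 17.2463 2.9751 0.0000
39.1139 25.4232 8.0300 0.0000 0.0000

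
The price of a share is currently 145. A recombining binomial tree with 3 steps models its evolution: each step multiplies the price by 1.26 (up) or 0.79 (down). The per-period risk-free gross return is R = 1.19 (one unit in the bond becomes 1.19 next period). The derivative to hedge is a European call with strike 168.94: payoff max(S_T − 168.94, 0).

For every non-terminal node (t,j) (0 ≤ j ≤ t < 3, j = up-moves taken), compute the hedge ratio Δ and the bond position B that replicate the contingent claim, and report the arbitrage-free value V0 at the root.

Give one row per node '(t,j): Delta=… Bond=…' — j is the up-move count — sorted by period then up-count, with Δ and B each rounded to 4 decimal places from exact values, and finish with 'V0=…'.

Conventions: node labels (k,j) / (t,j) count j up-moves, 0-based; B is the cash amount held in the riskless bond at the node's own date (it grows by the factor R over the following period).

(0,0): Delta=0.8460 Bond=-75.8801
(1,0): Delta=0.1716 Bond=-13.0511
(1,1): Delta=0.9200 Bond=-103.8154
(2,0): Delta=0.0000 Bond=0.0000
(2,1): Delta=0.1905 Bond=-18.2486
(2,2): Delta=1.0000 Bond=-141.9664
V0=46.7850

The replicating-portfolio and risk-neutral prices coincide; use p* = (1.19−0.79)/(1.26−0.79) = 0.8511 for the latter.
Expiry values: V(3,0)=0.0000, V(3,1)=0.0000, V(3,2)=12.9196, V(3,3)=121.1145
Node (2,0) S=90.4945: V=(p*·0.0000+(1−p*)·0.0000)/1.19=0.0000; Δ=(0.0000−0.0000)/(114.0231−71.4907)=0.0000; B=V−Δ·S=0.0000
Node (2,1) S=144.3330: V=(p*·12.9196+(1−p*)·0.0000)/1.19=9.2398; Δ=(12.9196−0.0000)/(181.8596−114.0231)=0.1905; B=V−Δ·S=-18.2486
Node (2,2) S=230.2020: V=(p*·121.1145+(1−p*)·12.9196)/1.19=88.2356; Δ=(121.1145−12.9196)/(290.0545−181.8596)=1.0000; B=V−Δ·S=-141.9664
Node (1,0) S=114.5500: V=(p*·9.2398+(1−p*)·0.0000)/1.19=6.6081; Δ=(9.2398−0.0000)/(144.3330−90.4945)=0.1716; B=V−Δ·S=-13.0511
Node (1,1) S=182.7000: V=(p*·88.2356+(1−p*)·9.2398)/1.19=64.2607; Δ=(88.2356−9.2398)/(230.2020−144.3330)=0.9200; B=V−Δ·S=-103.8154
Node (0,0) S=145.0000: V=(p*·64.2607+(1−p*)·6.6081)/1.19=46.7850; Δ=(64.2607−6.6081)/(182.7000−114.5500)=0.8460; B=V−Δ·S=-75.8801
As a check, the time-0 holding Δ(0,0)·S0 + B(0,0) comes to 46.7850 — exactly V0.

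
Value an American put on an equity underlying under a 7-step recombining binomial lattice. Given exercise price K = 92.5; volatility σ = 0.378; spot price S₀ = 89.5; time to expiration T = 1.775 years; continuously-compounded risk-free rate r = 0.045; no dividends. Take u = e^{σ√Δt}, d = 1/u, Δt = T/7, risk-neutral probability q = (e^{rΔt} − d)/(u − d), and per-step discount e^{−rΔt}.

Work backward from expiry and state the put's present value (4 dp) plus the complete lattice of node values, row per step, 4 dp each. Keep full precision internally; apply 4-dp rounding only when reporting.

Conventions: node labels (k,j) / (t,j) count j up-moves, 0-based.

price = 16.7557
tree:
16.7557
23.5513 9.8664
32.0225 15.0266 4.5670
41.9379 22.1503 7.7441 1.2683
50.7016 31.3366 12.8252 2.4790 0.0000
57.9464 41.9379 20.5503 4.8456 0.0000 0.0000
63.9354 50.7016 31.3366 9.4712 0.0000 0.0000 0.0000
68.8864 57.9464 41.9379 18.5127 0.0000 0.0000 0.0000 0.0000

Δt=0.25357  u=1.20967  d=0.82667  q=0.48252  discount=0.98865
step 7 (expiry): payoffs max(K−S,0) = 68.8864 57.9464 41.9379 18.5127 0.0000 0.0000 0.0000 0.0000
k=6: (k=6,j=0): S=28.5646, K−S=63.9354, hold=62.8859 ⇒ V=63.9354 exercise | (k=6,j=1): S=41.7984, K−S=50.7016, hold=49.6521 ⇒ V=50.7016 exercise | (k=6,j=2): S=61.1634, K−S=31.3366, hold=30.2872 ⇒ V=31.3366 exercise | (k=6,j=3): S=89.5000, K−S=3.0000, hold=9.4712 ⇒ V=9.4712 continue | (k=6,j=4): S=130.9649, K−S=0.0000, hold=0.0000 ⇒ V=0.0000 continue | (k=6,j=5): S=191.6402, K−S=0.0000, hold=0.0000 ⇒ V=0.0000 continue | (k=6,j=6): S=280.4260, K−S=0.0000, hold=0.0000 ⇒ V=0.0000 continue
k=5: (k=5,j=0): S=34.5536, K−S=57.9464, hold=56.8969 ⇒ V=57.9464 exercise | (k=5,j=1): S=50.5621, K−S=41.9379, hold=40.8884 ⇒ V=41.9379 exercise | (k=5,j=2): S=73.9873, K−S=18.5127, hold=20.5503 ⇒ V=20.5503 continue | (k=5,j=3): S=108.2652, K−S=0.0000, hold=4.8456 ⇒ V=4.8456 continue | (k=5,j=4): S=158.4239, K−S=0.0000, hold=0.0000 ⇒ V=0.0000 continue | (k=5,j=5): S=231.8208, K−S=0.0000, hold=0.0000 ⇒ V=0.0000 continue
k=4: (k=4,j=0): S=41.7984, K−S=50.7016, hold=49.6521 ⇒ V=50.7016 exercise | (k=4,j=1): S=61.1634, K−S=31.3366, hold=31.2592 ⇒ V=31.3366 exercise | (k=4,j=2): S=89.5000, K−S=3.0000, hold=12.8252 ⇒ V=12.8252 continue | (k=4,j=3): S=130.9649, K−S=0.0000, hold=2.4790 ⇒ V=2.4790 continue | (k=4,j=4): S=191.6402, K−S=0.0000, hold=0.0000 ⇒ V=0.0000 continue
k=3: (k=3,j=0): S=50.5621, K−S=41.9379, hold=40.8884 ⇒ V=41.9379 exercise | (k=3,j=1): S=73.9873, K−S=18.5127, hold=22.1503 ⇒ V=22.1503 continue | (k=3,j=2): S=108.2652, K−S=0.0000, hold=7.7441 ⇒ V=7.7441 continue | (k=3,j=3): S=158.4239, K−S=0.0000, hold=1.2683 ⇒ V=1.2683 continue
k=2: (k=2,j=0): S=61.1634, K−S=31.3366, hold=32.0225 ⇒ V=32.0225 continue | (k=2,j=1): S=89.5000, K−S=3.0000, hold=15.0266 ⇒ V=15.0266 continue | (k=2,j=2): S=130.9649, K−S=0.0000, hold=4.5670 ⇒ V=4.5670 continue
k=1: (k=1,j=0): S=73.9873, K−S=18.5127, hold=23.5513 ⇒ V=23.5513 continue | (k=1,j=1): S=108.2652, K−S=0.0000, hold=9.8664 ⇒ V=9.8664 continue
k=0: (k=0,j=0): S=89.5000, K−S=3.0000, hold=16.7557 ⇒ V=16.7557 continue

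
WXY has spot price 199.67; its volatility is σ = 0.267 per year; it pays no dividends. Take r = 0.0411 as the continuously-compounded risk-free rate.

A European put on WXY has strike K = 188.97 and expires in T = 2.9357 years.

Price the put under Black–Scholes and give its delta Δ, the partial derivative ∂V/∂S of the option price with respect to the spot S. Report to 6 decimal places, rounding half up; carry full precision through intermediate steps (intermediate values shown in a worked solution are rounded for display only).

price = 19.496709
Δ = -0.269978

σ√T = 0.267·√2.9357 = 0.457475
d₁ = (ln(S/K) + (r+σ²/2)T) / (σ√T) = (ln(199.67/188.97) + (0.0411+0.267²/2)·2.9357) / 0.457475 = (0.055078 + 0.225299) / 0.457475 = 0.612879
d₂ = d₁ − σ√T = 0.612879 − 0.457475 = 0.155404
e^{−rT} = 0.886338
N(−d₁) = 0.269978,  N(−d₂) = 0.438251
Put price V = K·e^{−rT}·N(−d₂) − S·N(−d₁) = 73.403263 − 53.906555 = 19.496709
Δ = −N(−d₁) = -0.269978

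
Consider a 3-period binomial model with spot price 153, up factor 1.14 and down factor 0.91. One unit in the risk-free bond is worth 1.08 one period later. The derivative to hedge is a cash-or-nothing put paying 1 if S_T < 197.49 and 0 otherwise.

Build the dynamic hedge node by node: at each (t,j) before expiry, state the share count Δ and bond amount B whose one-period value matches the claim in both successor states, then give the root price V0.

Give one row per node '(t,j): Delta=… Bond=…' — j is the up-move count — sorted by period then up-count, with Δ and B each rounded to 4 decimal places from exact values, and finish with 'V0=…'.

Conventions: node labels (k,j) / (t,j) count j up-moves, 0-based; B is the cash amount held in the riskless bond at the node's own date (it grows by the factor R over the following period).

Arbitrage-free pricing uses the up-move probability p* = (R−d)/(u−d) = 0.7391, discounting each step at R = 1.08.
Expiry values: V(3,0)=1.0000, V(3,1)=1.0000, V(3,2)=1.0000, V(3,3)=0.0000
(2,0): S=126.6993. Δ = (V_up−V_dn)/(S_up−S_dn) = (1.0000−1.0000)/(144.4372−115.2964) = 0.0000. V = [p*·1.0000 + (1−p*)·1.0000]/1.08 = 0.9259. B = V − Δ·S = 0.9259.
(2,1): S=158.7222. Δ = (V_up−V_dn)/(S_up−S_dn) = (1.0000−1.0000)/(180.9433−144.4372) = 0.0000. V = [p*·1.0000 + (1−p*)·1.0000]/1.08 = 0.9259. B = V − Δ·S = 0.9259.
(2,2): S=198.8388. Δ = (V_up−V_dn)/(S_up−S_dn) = (0.0000−1.0000)/(226.6762−180.9433) = -0.0219. V = [p*·0.0000 + (1−p*)·1.0000]/1.08 = 0.2415. B = V − Δ·S = 4.5894.
(1,0): S=139.2300. Δ = (V_up−V_dn)/(S_up−S_dn) = (0.9259−0.9259)/(158.7222−126.6993) = 0.0000. V = [p*·0.9259 + (1−p*)·0.9259]/1.08 = 0.8573. B = V − Δ·S = 0.8573.
(1,1): S=174.4200. Δ = (V_up−V_dn)/(S_up−S_dn) = (0.2415−0.9259)/(198.8388−158.7222) = -0.0171. V = [p*·0.2415 + (1−p*)·0.9259]/1.08 = 0.3890. B = V − Δ·S = 3.3645.
(0,0): S=153.0000. Δ = (V_up−V_dn)/(S_up−S_dn) = (0.3890−0.8573)/(174.4200−139.2300) = -0.0133. V = [p*·0.3890 + (1−p*)·0.8573]/1.08 = 0.4733. B = V − Δ·S = 2.5097.
Check: Δ(0,0)·S0 + B(0,0) = 0.4733 = V0.

(0,0): Delta=-0.0133 Bond=2.5097
(1,0): Delta=0.0000 Bond=0.8573
(1,1): Delta=-0.0171 Bond=3.3645
(2,0): Delta=0.0000 Bond=0.9259
(2,1): Delta=0.0000 Bond=0.9259
(2,2): Delta=-0.0219 Bond=4.5894
V0=0.4733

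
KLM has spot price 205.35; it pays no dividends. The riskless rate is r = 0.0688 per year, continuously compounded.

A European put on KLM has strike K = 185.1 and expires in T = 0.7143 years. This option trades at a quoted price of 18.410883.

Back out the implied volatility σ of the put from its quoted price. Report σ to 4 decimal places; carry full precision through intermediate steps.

At σ = 0.4832 the Black–Scholes value reproduces the quote:
σ√T = 0.4832·√0.7143 = 0.408383
d₁ = (ln(S/K) + (r+σ²/2)T) / (σ√T) = (ln(205.35/185.1) + (0.0688+0.4832²/2)·0.7143) / 0.408383 = (0.103820 + 0.132532) / 0.408383 = 0.578750
d₂ = d₁ − σ√T = 0.578750 − 0.408383 = 0.170368
e^{−rT} = 0.952044
N(−d₁) = 0.281379,  N(−d₂) = 0.432360
V = K·e^{−rT}·N(−d₂) − S·N(−d₁) = 76.192013 − 57.781130 = 18.410883 (matching the quote); vega is positive throughout, so no other σ reproduces this price

sigma = 0.4832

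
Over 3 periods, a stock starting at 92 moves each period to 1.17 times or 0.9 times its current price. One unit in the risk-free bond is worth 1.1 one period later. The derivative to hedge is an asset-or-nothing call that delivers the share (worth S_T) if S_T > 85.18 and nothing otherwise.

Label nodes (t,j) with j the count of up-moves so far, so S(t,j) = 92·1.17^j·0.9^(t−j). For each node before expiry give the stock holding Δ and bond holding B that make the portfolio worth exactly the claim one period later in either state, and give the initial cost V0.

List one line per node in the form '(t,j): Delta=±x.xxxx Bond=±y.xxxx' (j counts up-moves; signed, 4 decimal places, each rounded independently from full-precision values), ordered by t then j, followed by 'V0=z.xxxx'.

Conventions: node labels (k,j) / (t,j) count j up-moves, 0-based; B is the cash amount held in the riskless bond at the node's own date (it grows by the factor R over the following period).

Under the risk-neutral measure, an up-move has probability p* = (R−d)/(u−d) = 0.7407 and values discount at R = 1.1.
Terminal payoffs: V(3,0)=0.0000, V(3,1)=87.1884, V(3,2)=113.3449, V(3,3)=147.3484
  t=2,j=0: stock 74.5200 → up 87.1884 (V=87.1884), down 67.0680 (V=0.0000). Price 58.7127; hedge Δ=4.3333, bond B=-264.2073.
  t=2,j=1: stock 96.8760 → up 113.3449 (V=113.3449), down 87.1884 (V=87.1884). Price 96.8760; hedge Δ=1.0000, bond B=0.0000.
  t=2,j=2: stock 125.9388 → up 147.3484 (V=147.3484), down 113.3449 (V=113.3449). Price 125.9388; hedge Δ=1.0000, bond B=0.0000.
  t=1,j=0: stock 82.8000 → up 96.8760 (V=96.8760), down 74.5200 (V=58.7127). Price 79.0744; hedge Δ=1.7071, bond B=-62.2711.
  t=1,j=1: stock 107.6400 → up 125.9388 (V=125.9388), down 96.8760 (V=96.8760). Price 107.6400; hedge Δ=1.0000, bond B=0.0000.
  t=0,j=0: stock 92.0000 → up 107.6400 (V=107.6400), down 82.8000 (V=79.0744). Price 91.1219; hedge Δ=1.1500, bond B=-14.6767.
Sanity check at the root: Δ(0,0)·S0 + B(0,0) reproduces V0 = 91.1219.

(0,0): Delta=1.1500 Bond=-14.6767
(1,0): Delta=1.7071 Bond=-62.2711
(1,1): Delta=1.0000 Bond=0.0000
(2,0): Delta=4.3333 Bond=-264.2073
(2,1): Delta=1.0000 Bond=0.0000
(2,2): Delta=1.0000 Bond=0.0000
V0=91.1219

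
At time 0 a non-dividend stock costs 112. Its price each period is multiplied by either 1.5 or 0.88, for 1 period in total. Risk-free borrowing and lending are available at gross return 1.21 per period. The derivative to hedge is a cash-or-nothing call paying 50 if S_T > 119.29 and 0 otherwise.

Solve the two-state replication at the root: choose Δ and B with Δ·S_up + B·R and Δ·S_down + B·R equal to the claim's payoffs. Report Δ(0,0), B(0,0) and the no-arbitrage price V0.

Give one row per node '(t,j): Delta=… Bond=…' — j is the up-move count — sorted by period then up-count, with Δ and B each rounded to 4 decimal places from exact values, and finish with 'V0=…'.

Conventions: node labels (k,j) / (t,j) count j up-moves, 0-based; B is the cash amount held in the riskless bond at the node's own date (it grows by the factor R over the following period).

No-arbitrage ⇒ martingale measure with p* = (R−d)/(u−d) = 0.5323.
Terminal payoffs: V(1,0)=0.0000, V(1,1)=50.0000
(0,0): S=112.0000. Δ = (V_up−V_dn)/(S_up−S_dn) = (50.0000−0.0000)/(168.0000−98.5600) = 0.7200. V = [p*·50.0000 + (1−p*)·0.0000]/1.21 = 21.9941. B = V − Δ·S = -58.6510.
As a check, the time-0 holding Δ(0,0)·S0 + B(0,0) comes to 21.9941 — exactly V0.

(0,0): Delta=0.7200 Bond=-58.6510
V0=21.9941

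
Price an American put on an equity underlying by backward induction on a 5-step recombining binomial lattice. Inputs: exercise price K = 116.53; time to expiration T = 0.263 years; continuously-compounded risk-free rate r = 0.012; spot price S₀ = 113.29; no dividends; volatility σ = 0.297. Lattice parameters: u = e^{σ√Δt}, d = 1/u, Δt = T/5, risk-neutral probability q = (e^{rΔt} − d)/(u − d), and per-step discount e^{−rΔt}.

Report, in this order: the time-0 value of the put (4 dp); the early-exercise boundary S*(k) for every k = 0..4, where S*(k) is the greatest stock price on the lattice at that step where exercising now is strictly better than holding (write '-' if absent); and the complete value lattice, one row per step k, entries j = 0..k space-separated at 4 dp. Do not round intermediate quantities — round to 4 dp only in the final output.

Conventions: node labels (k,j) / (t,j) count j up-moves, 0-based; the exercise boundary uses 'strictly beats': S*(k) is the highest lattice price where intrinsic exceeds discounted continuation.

price = 8.7616
boundary = - - - 92.3516 98.8614
tree:
8.7616
12.8539 4.4727
18.0909 7.3674 1.4367
24.1784 11.7175 2.8057 0.0000
30.2596 17.6686 5.4791 0.0000 0.0000
35.9403 24.1784 10.6999 0.0000 0.0000 0.0000

params: Δt=0.05260 u=1.07049 d=0.93415 q=0.48761 e^(-rΔt)=0.99937
t_5 payoffs: 35.9403 24.1784 10.6999 0.0000 0.0000 0.0000
t_4: node(4,0) S=86.2704 payoff=30.2596 vs cont=30.1860 → 30.2596 [stop]  node(4,1) S=98.8614 payoff=17.6686 vs cont=17.5951 → 17.6686 [stop]  node(4,2) S=113.2900 payoff=3.2400 vs cont=5.4791 → 5.4791 [wait]  node(4,3) S=129.8244 payoff=0.0000 vs cont=0.0000 → 0.0000 [wait]  node(4,4) S=148.7720 payoff=0.0000 vs cont=0.0000 → 0.0000 [wait]  ⇒ S*(4)=98.8614
t_3: node(3,0) S=92.3516 payoff=24.1784 vs cont=24.1049 → 24.1784 [stop]  node(3,1) S=105.8301 payoff=10.6999 vs cont=11.7175 → 11.7175 [wait]  node(3,2) S=121.2758 payoff=0.0000 vs cont=2.8057 → 2.8057 [wait]  node(3,3) S=138.9757 payoff=0.0000 vs cont=0.0000 → 0.0000 [wait]  ⇒ S*(3)=92.3516
t_2: node(2,0) S=98.8614 payoff=17.6686 vs cont=18.0909 → 18.0909 [wait]  node(2,1) S=113.2900 payoff=3.2400 vs cont=7.3674 → 7.3674 [wait]  node(2,2) S=129.8244 payoff=0.0000 vs cont=1.4367 → 1.4367 [wait]  ⇒ S*(2)=-
t_1: node(1,0) S=105.8301 payoff=10.6999 vs cont=12.8539 → 12.8539 [wait]  node(1,1) S=121.2758 payoff=0.0000 vs cont=4.4727 → 4.4727 [wait]  ⇒ S*(1)=-
t_0: node(0,0) S=113.2900 payoff=3.2400 vs cont=8.7616 → 8.7616 [wait]  ⇒ S*(0)=-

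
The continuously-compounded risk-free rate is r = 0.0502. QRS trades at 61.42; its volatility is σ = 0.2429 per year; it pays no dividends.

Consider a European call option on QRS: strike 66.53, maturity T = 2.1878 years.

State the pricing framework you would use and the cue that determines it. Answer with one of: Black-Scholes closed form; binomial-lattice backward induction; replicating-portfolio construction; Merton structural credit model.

framework: Black-Scholes closed form

Key observation: the instrument is a plain European call (strike 66.53) on a lognormal asset; the exact continuous-time formula applies directly.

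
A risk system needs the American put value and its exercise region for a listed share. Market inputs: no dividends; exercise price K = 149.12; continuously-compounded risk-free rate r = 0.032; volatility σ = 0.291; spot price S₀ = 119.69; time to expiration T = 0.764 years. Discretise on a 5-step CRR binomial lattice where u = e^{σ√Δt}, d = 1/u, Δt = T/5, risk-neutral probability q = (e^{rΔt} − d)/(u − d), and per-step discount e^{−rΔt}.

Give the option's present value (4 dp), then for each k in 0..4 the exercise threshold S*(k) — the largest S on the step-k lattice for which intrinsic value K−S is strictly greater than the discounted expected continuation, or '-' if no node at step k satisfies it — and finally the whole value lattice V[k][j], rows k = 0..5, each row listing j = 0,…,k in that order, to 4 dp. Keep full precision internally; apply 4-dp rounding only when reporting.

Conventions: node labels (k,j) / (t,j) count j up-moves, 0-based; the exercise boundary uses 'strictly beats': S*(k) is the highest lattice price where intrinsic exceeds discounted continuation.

params: Δt=0.15280 u=1.12047 d=0.89248 q=0.49309 e^(-rΔt)=0.99512
t_5 payoffs: 81.3479 64.0349 42.2990 15.0106 0.0000 0.0000
t_4: node(4,0) S=75.9368 payoff=73.1832 vs cont=72.4558 → 73.1832 [stop]  node(4,1) S=95.3356 payoff=53.7844 vs cont=53.0570 → 53.7844 [stop]  node(4,2) S=119.6900 payoff=29.4300 vs cont=28.7026 → 29.4300 [stop]  node(4,3) S=150.2660 payoff=0.0000 vs cont=7.5719 → 7.5719 [wait]  node(4,4) S=188.6528 payoff=0.0000 vs cont=0.0000 → 0.0000 [wait]  ⇒ S*(4)=119.6900
t_3: node(3,0) S=85.0851 payoff=64.0349 vs cont=63.3075 → 64.0349 [stop]  node(3,1) S=106.8210 payoff=42.2990 vs cont=41.5717 → 42.2990 [stop]  node(3,2) S=134.1094 payoff=15.0106 vs cont=18.5610 → 18.5610 [wait]  node(3,3) S=168.3689 payoff=0.0000 vs cont=3.8195 → 3.8195 [wait]  ⇒ S*(3)=106.8210
t_2: node(2,0) S=95.3356 payoff=53.7844 vs cont=53.0570 → 53.7844 [stop]  node(2,1) S=119.6900 payoff=29.4300 vs cont=30.4448 → 30.4448 [wait]  node(2,2) S=150.2660 payoff=0.0000 vs cont=11.2370 → 11.2370 [wait]  ⇒ S*(2)=95.3356
t_1: node(1,0) S=106.8210 payoff=42.2990 vs cont=42.0696 → 42.2990 [stop]  node(1,1) S=134.1094 payoff=15.0106 vs cont=20.8713 → 20.8713 [wait]  ⇒ S*(1)=106.8210
t_0: node(0,0) S=119.6900 payoff=29.4300 vs cont=31.5784 → 31.5784 [wait]  ⇒ S*(0)=-

price = 31.5784
boundary = - 106.8210 95.3356 106.8210 119.6900
tree:
31.5784
42.2990 20.8713
53.7844 30.4448 11.2370
64.0349 42.2990 18.5610 3.8195
73.1832 53.7844 29.4300 7.5719 0.0000
81.3479 64.0349 42.2990 15.0106 0.0000 0.0000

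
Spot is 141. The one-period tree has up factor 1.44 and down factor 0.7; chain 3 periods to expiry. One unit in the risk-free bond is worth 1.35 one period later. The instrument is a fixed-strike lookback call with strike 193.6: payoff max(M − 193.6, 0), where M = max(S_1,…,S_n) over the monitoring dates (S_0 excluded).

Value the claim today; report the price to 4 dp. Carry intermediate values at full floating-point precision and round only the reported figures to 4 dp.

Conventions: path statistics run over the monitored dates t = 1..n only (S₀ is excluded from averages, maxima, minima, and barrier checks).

price = 67.3051

No-arbitrage gives p* = (R−d)/(u−d) = 0.8784: enumerate every path, weight its payoff by its p*-probability, and discount by R^3.
Enumerate all 2^3 = 8 price paths (U = up ×1.44, D = down ×0.7); each path with k up-moves has probability p*^k·(1−p*)^(3−k).
DDD: M=98.7000, payoff=0.0000, prob=0.001799
UDD: M=203.0400, payoff=9.4400, prob=0.012993
DUD: M=142.1280, payoff=0.0000, prob=0.012993
UUD: M=292.3776, payoff=98.7776, prob=0.093837
DDU: M=99.4896, payoff=0.0000, prob=0.012993
UDU: M=204.6643, payoff=11.0643, prob=0.093837
DUU: M=204.6643, payoff=11.0643, prob=0.093837
UUU: M=421.0237, payoff=227.4237, prob=0.677712
Price = Σ prob·payoff / R^3 = 165.595836 / 2.460375 = 67.3051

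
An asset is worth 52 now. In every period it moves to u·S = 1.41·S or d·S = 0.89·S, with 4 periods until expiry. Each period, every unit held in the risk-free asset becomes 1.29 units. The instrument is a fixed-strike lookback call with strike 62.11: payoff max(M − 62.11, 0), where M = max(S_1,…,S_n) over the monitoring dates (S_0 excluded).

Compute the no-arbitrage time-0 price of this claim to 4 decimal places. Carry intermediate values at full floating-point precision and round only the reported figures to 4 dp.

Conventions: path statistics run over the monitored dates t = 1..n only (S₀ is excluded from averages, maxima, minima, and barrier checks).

price = 30.8760

Risk-neutral up-probability p* = (R−d)/(u−d) = (1.29−0.89)/(1.41−0.89) = 0.7692; the claim prices as the p*-weighted sum of path payoffs discounted by R^4.
Enumerate all 2^4 = 16 price paths (U = up ×1.41, D = down ×0.89); each path with k up-moves has probability p*^k·(1−p*)^(4−k).
DDDD: M=46.2800, payoff=0.0000, prob=0.002836
UDDD: M=73.3200, payoff=11.2100, prob=0.009453
DUDD: M=65.2548, payoff=3.1448, prob=0.009453
UUDD: M=103.3812, payoff=41.2712, prob=0.031512
DDUD: M=58.0768, payoff=0.0000, prob=0.009453
UDUD: M=92.0093, payoff=29.8993, prob=0.031512
DUUD: M=92.0093, payoff=29.8993, prob=0.031512
UUUD: M=145.7675, payoff=83.6575, prob=0.105038
DDDU: M=51.6883, payoff=0.0000, prob=0.009453
UDDU: M=81.8882, payoff=19.7782, prob=0.031512
DUDU: M=81.8882, payoff=19.7782, prob=0.031512
UUDU: M=129.7331, payoff=67.6231, prob=0.105038
DDUU: M=81.8882, payoff=19.7782, prob=0.031512
UDUU: M=129.7331, payoff=67.6231, prob=0.105038
DUUU: M=129.7331, payoff=67.6231, prob=0.105038
UUUU: M=205.5322, payoff=143.4222, prob=0.350128
Price = Σ prob·payoff / R^4 = 85.502663 / 2.769229 = 30.8760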